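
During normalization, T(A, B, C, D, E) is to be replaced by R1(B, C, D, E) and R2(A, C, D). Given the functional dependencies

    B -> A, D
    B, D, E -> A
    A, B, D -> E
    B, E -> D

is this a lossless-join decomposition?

Common attributes: R1 ∩ R2 = {C, D}.
No dependency enlarges {C, D}, so (C, D)⁺ = {C, D}.
The closure contains neither all of R1 = {B, C, D, E} nor all of R2 = {A, C, D}, so the common attributes are not a superkey of either fragment. The join is lossy.

No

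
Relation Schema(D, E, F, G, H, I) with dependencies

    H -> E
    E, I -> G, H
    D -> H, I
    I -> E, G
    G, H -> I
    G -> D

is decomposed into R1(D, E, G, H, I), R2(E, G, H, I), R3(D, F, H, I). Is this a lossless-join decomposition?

Chase test. Columns are D, E, F, G, H, I; row i has aⱼ where attribute j ∈ Ri, else bᵢⱼ.
Initial tableau (one row per fragment):
  row 1: a1 a2 b13 a4 a5 a6
  row 2: b21 a2 b23 a4 a5 a6
  row 3: a1 b32 a3 b34 a5 a6
Rows 1 and 3 agree on H; apply H→E and equate their E entries.
Rows 1 and 3 agree on E, I; apply E, I→G, H and equate their G, H entries.
Rows 1 and 2 agree on G; apply G→D and equate their D entries.
Row 3 is now all distinguished symbols — the join is lossless.

Yes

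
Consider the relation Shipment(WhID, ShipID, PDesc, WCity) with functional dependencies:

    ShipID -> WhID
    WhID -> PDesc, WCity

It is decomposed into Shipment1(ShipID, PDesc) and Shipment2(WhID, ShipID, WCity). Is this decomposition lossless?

Common attributes: Shipment1 ∩ Shipment2 = {ShipID}.
Closure of {ShipID}: ShipID → WhID applies, adding WhID; WhID → PDesc, WCity applies, adding PDesc, WCity. So (ShipID)⁺ = {WhID, ShipID, PDesc, WCity}.
This closure contains every attribute of Shipment1, so Shipment1 ∩ Shipment2 → Shipment1. The join is lossless.

Yes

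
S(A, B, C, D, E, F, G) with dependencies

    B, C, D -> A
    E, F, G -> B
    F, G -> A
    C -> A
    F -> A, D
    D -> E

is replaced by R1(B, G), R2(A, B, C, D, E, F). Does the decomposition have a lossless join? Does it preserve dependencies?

Lossless test: (B)⁺ = {B}, which is a superkey of neither fragment — lossy.
Dependency preservation: the restricted closure of {E, F, G} across the fragments never reaches {B}, so E, F, G → B cannot be enforced without a join — not preserved.

lossy and not dependency-preserving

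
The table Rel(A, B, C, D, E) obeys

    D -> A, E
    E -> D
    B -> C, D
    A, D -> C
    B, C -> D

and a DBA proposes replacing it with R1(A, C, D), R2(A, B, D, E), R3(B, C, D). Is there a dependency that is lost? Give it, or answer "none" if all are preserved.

none

D → A, E lies within R2.
E → D lies within R2.
B → C, D lies within R3.
A, D → C lies within R1.
B, C → D lies within R3.
Every dependency is enforceable on the fragments, so the decomposition is dependency-preserving.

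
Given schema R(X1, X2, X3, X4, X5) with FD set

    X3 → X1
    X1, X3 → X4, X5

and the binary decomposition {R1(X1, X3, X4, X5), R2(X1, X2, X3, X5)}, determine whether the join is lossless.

Common attributes: R1 ∩ R2 = {X1, X3, X5}.
Closure of {X1, X3, X5}: X1, X3 → X4, X5 applies, adding X4. So (X1, X3, X5)⁺ = {X1, X3, X4, X5}.
This closure contains every attribute of R1, so R1 ∩ R2 → R1. The join is lossless.

Yes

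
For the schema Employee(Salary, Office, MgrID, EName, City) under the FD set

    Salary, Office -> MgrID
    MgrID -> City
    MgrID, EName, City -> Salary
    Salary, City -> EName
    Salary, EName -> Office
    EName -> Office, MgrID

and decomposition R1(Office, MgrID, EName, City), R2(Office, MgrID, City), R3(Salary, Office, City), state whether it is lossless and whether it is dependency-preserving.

lossy and not dependency-preserving

Lossless test (chase): applying each FD to every pair of rows produces no changes in the tableau, so no row becomes fully distinguished — the join is lossy.
Dependency preservation: the restricted closure of {Salary, Office} across the fragments never reaches {MgrID}, so Salary, Office → MgrID cannot be enforced without a join — not preserved.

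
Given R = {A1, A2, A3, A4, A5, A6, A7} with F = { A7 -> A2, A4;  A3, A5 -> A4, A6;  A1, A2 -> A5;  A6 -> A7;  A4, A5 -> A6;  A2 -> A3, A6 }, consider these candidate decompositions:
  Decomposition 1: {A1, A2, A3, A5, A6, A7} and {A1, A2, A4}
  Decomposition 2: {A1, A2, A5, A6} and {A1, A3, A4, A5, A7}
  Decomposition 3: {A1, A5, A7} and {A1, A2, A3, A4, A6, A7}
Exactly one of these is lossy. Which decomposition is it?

Decomposition 2

Decomposition 1: common = {A1, A2}, closure = {A1, A2, A3, A4, A5, A6, A7} → lossless.
Decomposition 2: common = {A1, A5}, closure = {A1, A5} → lossy.
Decomposition 3: common = {A1, A7}, closure = {A1, A2, A3, A4, A5, A6, A7} → lossless.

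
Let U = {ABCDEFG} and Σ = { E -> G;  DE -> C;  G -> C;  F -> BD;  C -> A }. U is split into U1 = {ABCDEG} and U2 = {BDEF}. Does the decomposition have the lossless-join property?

Common attributes: U1 ∩ U2 = {BDE}.
Closure of {BDE}: E → G applies, adding G; DE → C applies, adding C; C → A applies, adding A. So (BDE)⁺ = {ABCDEG}.
This closure contains every attribute of U1, so U1 ∩ U2 → U1. The join is lossless.

Yes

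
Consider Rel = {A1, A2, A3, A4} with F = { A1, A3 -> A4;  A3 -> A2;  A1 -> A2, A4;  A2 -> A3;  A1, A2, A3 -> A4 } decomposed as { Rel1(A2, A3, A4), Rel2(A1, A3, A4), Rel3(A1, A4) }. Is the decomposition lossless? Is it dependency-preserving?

lossless and dependency-preserving

Lossless test (chase): Rows 1 and 2 agree on A3; apply A3→A2 and equate their A2 entries. Rows 2 and 3 agree on A1; apply A1→A2, A4 and equate their A2, A4 entries. Rows 1 and 3 agree on A2; apply A2→A3 and equate their A3 entries. Row 2 is now all distinguished symbols — the join is lossless.
Dependency preservation: A1 → A2, A4; A1, A2, A3 → A4 are not contained in any single fragment, but the restricted closure of each left-hand side across the fragments still reaches the right-hand side; the remaining FDs each lie inside some fragment. All dependencies are preserved.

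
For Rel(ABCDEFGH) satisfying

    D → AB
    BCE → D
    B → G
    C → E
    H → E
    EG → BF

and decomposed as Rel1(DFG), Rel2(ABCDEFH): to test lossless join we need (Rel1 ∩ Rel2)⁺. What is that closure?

ABDFG

Rel1 ∩ Rel2 = {DF}.
D → AB applies, adding AB
B → G applies, adding G
Closure: {ABDFG}.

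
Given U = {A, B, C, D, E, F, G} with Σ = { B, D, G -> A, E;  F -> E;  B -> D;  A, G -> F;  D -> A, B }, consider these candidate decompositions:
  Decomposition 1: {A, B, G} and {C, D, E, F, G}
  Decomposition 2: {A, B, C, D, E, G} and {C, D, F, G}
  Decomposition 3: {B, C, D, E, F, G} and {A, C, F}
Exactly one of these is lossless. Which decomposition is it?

Decomposition 2

Decomposition 1: common = {G}, closure = {G} → lossy.
Decomposition 2: common = {C, D, G}, closure = {A, B, C, D, E, F, G} → lossless.
Decomposition 3: common = {C, F}, closure = {C, E, F} → lossy.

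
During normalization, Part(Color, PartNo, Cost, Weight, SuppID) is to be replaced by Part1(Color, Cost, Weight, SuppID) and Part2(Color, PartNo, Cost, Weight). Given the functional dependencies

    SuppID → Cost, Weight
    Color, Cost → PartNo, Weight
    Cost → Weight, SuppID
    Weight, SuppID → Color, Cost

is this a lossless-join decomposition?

Yes

Common attributes: Part1 ∩ Part2 = {Color, Cost, Weight}.
Closure of {Color, Cost, Weight}: Color, Cost → PartNo, Weight applies, adding PartNo; Cost → Weight, SuppID applies, adding SuppID. So (Color, Cost, Weight)⁺ = {Color, PartNo, Cost, Weight, SuppID}.
This closure contains every attribute of Part1, so Part1 ∩ Part2 → Part1. The join is lossless.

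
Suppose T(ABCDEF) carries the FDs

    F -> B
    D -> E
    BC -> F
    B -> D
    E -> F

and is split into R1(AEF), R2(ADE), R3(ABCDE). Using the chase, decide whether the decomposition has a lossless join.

Yes

Chase test. Columns are ABCDEF; row i has aⱼ where attribute j ∈ Ri, else bᵢⱼ.
Initial tableau (one row per fragment):
  row 1: a1 b12 b13 b14 a5 a6
  row 2: a1 b22 b23 a4 a5 b26
  row 3: a1 a2 a3 a4 a5 b36
Rows 1 and 2 agree on E; apply E→F and equate their F entries.
Rows 1 and 3 agree on E; apply E→F and equate their F entries.
Rows 1 and 2 agree on F; apply F→B and equate their B entries.
Rows 1 and 3 agree on F; apply F→B and equate their B entries.
Rows 1 and 2 agree on B; apply B→D and equate their D entries.
Row 3 is now all distinguished symbols — the join is lossless.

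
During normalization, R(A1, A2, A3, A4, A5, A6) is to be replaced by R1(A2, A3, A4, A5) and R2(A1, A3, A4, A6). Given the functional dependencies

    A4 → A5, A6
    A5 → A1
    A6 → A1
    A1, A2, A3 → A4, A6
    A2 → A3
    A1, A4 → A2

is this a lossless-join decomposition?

Common attributes: R1 ∩ R2 = {A3, A4}.
Closure of {A3, A4}: A4 → A5, A6 applies, adding A5, A6; A5 → A1 applies, adding A1; A1, A4 → A2 applies, adding A2. So (A3, A4)⁺ = {A1, A2, A3, A4, A5, A6}.
This closure contains every attribute of R1, so R1 ∩ R2 → R1. The join is lossless.

Yes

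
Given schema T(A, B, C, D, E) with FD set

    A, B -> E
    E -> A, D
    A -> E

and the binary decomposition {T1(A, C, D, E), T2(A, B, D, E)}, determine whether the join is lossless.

Common attributes: T1 ∩ T2 = {A, D, E}.
No dependency enlarges {A, D, E}, so (A, D, E)⁺ = {A, D, E}.
The closure contains neither all of T1 = {A, C, D, E} nor all of T2 = {A, B, D, E}, so the common attributes are not a superkey of either fragment. The join is lossy.

No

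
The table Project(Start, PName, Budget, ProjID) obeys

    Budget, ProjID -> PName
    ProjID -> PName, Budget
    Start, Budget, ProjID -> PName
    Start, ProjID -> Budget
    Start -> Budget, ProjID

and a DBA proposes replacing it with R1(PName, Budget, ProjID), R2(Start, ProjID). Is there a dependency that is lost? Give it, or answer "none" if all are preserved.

none

Budget, ProjID → PName lies within R1.
ProjID → PName, Budget lies within R1.
Start, Budget, ProjID → PName: restricted closure across fragments reaches PName.
Start, ProjID → Budget: restricted closure across fragments reaches Budget.
Start → Budget, ProjID: restricted closure across fragments reaches Budget, ProjID.
Every dependency is enforceable on the fragments, so the decomposition is dependency-preserving.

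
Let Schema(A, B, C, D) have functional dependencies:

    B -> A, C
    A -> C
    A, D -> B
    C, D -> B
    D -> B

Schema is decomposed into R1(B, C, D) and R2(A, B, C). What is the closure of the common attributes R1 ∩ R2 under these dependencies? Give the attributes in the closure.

R1 ∩ R2 = {B, C}.
B → A, C applies, adding A
Closure: {A, B, C}.

A, B, C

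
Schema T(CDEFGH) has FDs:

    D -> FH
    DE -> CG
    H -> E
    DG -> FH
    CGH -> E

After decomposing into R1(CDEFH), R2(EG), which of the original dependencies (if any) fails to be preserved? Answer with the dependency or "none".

DE -> CG

Check DE → CG: no single fragment contains all of {CDEG}, and the restricted closure of {DE} across the fragments never reaches {CG}.
D → FH is preserved.
H → E is preserved.
DG → FH is preserved.
CGH → E is preserved.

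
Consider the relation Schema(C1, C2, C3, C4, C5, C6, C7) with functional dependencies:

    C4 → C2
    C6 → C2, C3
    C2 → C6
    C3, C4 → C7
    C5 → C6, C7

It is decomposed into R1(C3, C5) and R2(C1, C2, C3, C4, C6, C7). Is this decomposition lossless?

No

Common attributes: R1 ∩ R2 = {C3}.
No dependency enlarges {C3}, so (C3)⁺ = {C3}.
The closure contains neither all of R1 = {C3, C5} nor all of R2 = {C1, C2, C3, C4, C6, C7}, so the common attributes are not a superkey of either fragment. The join is lossy.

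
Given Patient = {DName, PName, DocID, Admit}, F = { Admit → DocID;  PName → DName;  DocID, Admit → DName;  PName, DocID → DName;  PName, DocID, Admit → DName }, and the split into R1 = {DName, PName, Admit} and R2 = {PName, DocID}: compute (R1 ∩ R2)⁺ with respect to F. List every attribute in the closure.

R1 ∩ R2 = {PName}.
PName → DName applies, adding DName
Closure: {DName, PName}.

DName, PName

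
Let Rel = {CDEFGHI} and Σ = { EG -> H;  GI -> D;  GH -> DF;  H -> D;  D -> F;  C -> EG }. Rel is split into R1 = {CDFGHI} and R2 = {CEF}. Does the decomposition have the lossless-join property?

Yes

Common attributes: R1 ∩ R2 = {CF}.
Closure of {CF}: C → EG applies, adding EG; EG → H applies, adding H; GH → DF applies, adding D. So (CF)⁺ = {CDEFGH}.
This closure contains every attribute of R2, so R1 ∩ R2 → R2. The join is lossless.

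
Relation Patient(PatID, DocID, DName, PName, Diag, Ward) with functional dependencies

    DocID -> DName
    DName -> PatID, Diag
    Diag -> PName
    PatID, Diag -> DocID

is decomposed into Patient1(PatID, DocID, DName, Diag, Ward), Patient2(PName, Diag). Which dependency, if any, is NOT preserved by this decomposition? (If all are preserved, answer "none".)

none

DocID → DName lies within Patient1.
DName → PatID, Diag lies within Patient1.
Diag → PName lies within Patient2.
PatID, Diag → DocID lies within Patient1.
Every dependency is enforceable on the fragments, so the decomposition is dependency-preserving.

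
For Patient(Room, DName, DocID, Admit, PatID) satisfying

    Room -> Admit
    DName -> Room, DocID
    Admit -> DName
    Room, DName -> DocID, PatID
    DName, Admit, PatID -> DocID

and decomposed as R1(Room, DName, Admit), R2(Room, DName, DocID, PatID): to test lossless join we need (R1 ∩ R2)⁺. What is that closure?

R1 ∩ R2 = {Room, DName}.
Room → Admit applies, adding Admit
DName → Room, DocID applies, adding DocID
Room, DName → DocID, PatID applies, adding PatID
Closure: {Room, DName, DocID, Admit, PatID}.

Room, DName, DocID, Admit, PatID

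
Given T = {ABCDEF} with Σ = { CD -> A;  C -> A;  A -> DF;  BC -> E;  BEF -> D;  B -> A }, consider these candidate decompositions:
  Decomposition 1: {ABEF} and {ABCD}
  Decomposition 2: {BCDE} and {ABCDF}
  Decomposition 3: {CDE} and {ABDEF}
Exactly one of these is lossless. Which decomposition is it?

Decomposition 1: common = {AB}, closure = {ABDF} → lossy.
Decomposition 2: common = {BCD}, closure = {ABCDEF} → lossless.
Decomposition 3: common = {DE}, closure = {DE} → lossy.

Decomposition 2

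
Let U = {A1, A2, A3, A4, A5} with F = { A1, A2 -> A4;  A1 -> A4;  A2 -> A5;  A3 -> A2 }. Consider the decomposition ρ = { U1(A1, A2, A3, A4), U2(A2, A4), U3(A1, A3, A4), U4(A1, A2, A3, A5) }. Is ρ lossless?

Chase test. Columns are A1, A2, A3, A4, A5; row i has aⱼ where attribute j ∈ Ui, else bᵢⱼ.
Initial tableau (one row per fragment):
  row 1: a1 a2 a3 a4 b15
  row 2: b21 a2 b23 a4 b25
  row 3: a1 b32 a3 a4 b35
  row 4: a1 a2 a3 b44 a5
Rows 1 and 4 agree on A1, A2; apply A1, A2→A4 and equate their A4 entries.
Rows 1 and 2 agree on A2; apply A2→A5 and equate their A5 entries.
Rows 1 and 4 agree on A2; apply A2→A5 and equate their A5 entries.
Rows 1 and 3 agree on A3; apply A3→A2 and equate their A2 entries.
Rows 1 and 3 agree on A2; apply A2→A5 and equate their A5 entries.
Row 1 is now all distinguished symbols — the join is lossless.

Yes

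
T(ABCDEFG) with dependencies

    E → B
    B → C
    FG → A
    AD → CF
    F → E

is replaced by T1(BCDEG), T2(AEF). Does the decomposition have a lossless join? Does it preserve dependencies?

lossy and not dependency-preserving

Lossless test: (E)⁺ = {BCE}, which is a superkey of neither fragment — lossy.
Dependency preservation: the restricted closure of {FG} across the fragments never reaches {A}, so FG → A cannot be enforced without a join — not preserved.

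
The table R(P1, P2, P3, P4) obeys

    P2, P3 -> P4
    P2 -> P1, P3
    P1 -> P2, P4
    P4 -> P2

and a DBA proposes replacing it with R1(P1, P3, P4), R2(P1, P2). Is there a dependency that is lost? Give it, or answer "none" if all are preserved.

P2, P3 → P4: restricted closure across fragments reaches P4.
P2 → P1, P3: restricted closure across fragments reaches P1, P3.
P1 → P2, P4: restricted closure across fragments reaches P2, P4.
P4 → P2: restricted closure across fragments reaches P2.
Every dependency is enforceable on the fragments, so the decomposition is dependency-preserving.

none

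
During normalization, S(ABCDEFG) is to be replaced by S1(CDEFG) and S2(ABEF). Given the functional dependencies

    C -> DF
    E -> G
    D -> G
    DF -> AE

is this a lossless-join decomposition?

Common attributes: S1 ∩ S2 = {EF}.
Closure of {EF}: E → G applies, adding G. So (EF)⁺ = {EFG}.
The closure contains neither all of S1 = {CDEFG} nor all of S2 = {ABEF}, so the common attributes are not a superkey of either fragment. The join is lossy.

No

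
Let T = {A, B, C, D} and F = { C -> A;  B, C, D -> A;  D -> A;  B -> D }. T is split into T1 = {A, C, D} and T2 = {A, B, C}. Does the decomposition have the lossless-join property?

No

Common attributes: T1 ∩ T2 = {A, C}.
No dependency enlarges {A, C}, so (A, C)⁺ = {A, C}.
The closure contains neither all of T1 = {A, C, D} nor all of T2 = {A, B, C}, so the common attributes are not a superkey of either fragment. The join is lossy.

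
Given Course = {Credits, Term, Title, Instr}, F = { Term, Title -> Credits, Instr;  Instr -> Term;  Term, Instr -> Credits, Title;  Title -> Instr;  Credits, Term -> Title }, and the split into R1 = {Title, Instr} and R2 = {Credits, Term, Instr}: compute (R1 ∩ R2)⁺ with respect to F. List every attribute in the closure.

Credits, Term, Title, Instr

R1 ∩ R2 = {Instr}.
Instr → Term applies, adding Term
Term, Instr → Credits, Title applies, adding Credits, Title
Closure: {Credits, Term, Title, Instr}.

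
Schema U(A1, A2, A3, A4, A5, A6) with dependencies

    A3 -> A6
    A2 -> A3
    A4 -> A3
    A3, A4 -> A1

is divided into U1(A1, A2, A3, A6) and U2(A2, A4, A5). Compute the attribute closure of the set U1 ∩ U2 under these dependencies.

U1 ∩ U2 = {A2}.
A2 → A3 applies, adding A3
A3 → A6 applies, adding A6
Closure: {A2, A3, A6}.

A2, A3, A6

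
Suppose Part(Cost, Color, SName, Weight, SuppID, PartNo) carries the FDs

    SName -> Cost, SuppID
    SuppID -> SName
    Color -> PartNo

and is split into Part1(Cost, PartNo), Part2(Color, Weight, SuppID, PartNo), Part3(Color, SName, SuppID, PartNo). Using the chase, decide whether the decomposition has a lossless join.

No

Chase test. Columns are Cost, Color, SName, Weight, SuppID, PartNo; row i has aⱼ where attribute j ∈ Parti, else bᵢⱼ.
Initial tableau (one row per fragment):
  row 1: a1 b12 b13 b14 b15 a6
  row 2: b21 a2 b23 a4 a5 a6
  row 3: b31 a2 a3 b34 a5 a6
Rows 2 and 3 agree on SuppID; apply SuppID→SName and equate their SName entries.
Rows 2 and 3 agree on SName; apply SName→Cost, SuppID and equate their Cost, SuppID entries.
No row becomes fully distinguished — the join is lossy.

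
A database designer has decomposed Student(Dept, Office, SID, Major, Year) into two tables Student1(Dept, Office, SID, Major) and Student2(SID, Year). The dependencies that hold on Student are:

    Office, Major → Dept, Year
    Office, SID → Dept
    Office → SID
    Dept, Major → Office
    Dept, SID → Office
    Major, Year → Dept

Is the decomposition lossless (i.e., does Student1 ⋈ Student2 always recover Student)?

Common attributes: Student1 ∩ Student2 = {SID}.
No dependency enlarges {SID}, so (SID)⁺ = {SID}.
The closure contains neither all of Student1 = {Dept, Office, SID, Major} nor all of Student2 = {SID, Year}, so the common attributes are not a superkey of either fragment. The join is lossy.

No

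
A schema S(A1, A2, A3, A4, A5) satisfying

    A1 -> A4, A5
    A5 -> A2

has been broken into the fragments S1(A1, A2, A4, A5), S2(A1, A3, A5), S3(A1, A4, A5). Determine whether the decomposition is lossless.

Chase test. Columns are A1, A2, A3, A4, A5; row i has aⱼ where attribute j ∈ Si, else bᵢⱼ.
Initial tableau (one row per fragment):
  row 1: a1 a2 b13 a4 a5
  row 2: a1 b22 a3 b24 a5
  row 3: a1 b32 b33 a4 a5
Rows 1 and 2 agree on A1; apply A1→A4, A5 and equate their A4, A5 entries.
Rows 1 and 2 agree on A5; apply A5→A2 and equate their A2 entries.
Rows 1 and 3 agree on A5; apply A5→A2 and equate their A2 entries.
Row 2 is now all distinguished symbols — the join is lossless.

Yes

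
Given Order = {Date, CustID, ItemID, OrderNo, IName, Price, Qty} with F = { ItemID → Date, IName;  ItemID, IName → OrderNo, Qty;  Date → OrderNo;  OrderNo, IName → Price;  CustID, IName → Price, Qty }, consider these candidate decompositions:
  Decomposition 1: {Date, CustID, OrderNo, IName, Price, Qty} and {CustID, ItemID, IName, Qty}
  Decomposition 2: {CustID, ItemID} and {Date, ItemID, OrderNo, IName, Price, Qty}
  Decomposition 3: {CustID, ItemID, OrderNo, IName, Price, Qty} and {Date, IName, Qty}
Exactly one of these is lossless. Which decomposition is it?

Decomposition 1: common = {CustID, IName, Qty}, closure = {CustID, IName, Price, Qty} → lossy.
Decomposition 2: common = {ItemID}, closure = {Date, ItemID, OrderNo, IName, Price, Qty} → lossless.
Decomposition 3: common = {IName, Qty}, closure = {IName, Qty} → lossy.

Decomposition 2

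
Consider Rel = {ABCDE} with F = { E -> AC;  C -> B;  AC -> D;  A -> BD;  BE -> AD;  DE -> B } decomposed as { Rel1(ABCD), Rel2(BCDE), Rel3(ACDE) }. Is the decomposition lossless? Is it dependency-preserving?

lossless and dependency-preserving

Lossless test (chase): Rows 2 and 3 agree on E; apply E→AC and equate their AC entries. Rows 1 and 3 agree on C; apply C→B and equate their B entries. Row 2 is now all distinguished symbols — the join is lossless.
Dependency preservation: BE → AD is not contained in any single fragment, but the restricted closure of its left-hand side across the fragments still reaches the right-hand side; the remaining FDs each lie inside some fragment. All dependencies are preserved.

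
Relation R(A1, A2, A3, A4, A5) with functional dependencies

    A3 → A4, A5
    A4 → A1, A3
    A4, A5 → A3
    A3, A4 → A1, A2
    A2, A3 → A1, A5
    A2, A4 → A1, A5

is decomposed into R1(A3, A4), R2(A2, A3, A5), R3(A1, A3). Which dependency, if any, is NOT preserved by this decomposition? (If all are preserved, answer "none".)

A3 → A4, A5: restricted closure across fragments reaches A4, A5.
A4 → A1, A3: restricted closure across fragments reaches A1, A3.
A4, A5 → A3: restricted closure across fragments reaches A3.
A3, A4 → A1, A2: restricted closure across fragments reaches A1, A2.
A2, A3 → A1, A5: restricted closure across fragments reaches A1, A5.
A2, A4 → A1, A5: restricted closure across fragments reaches A1, A5.
Every dependency is enforceable on the fragments, so the decomposition is dependency-preserving.

none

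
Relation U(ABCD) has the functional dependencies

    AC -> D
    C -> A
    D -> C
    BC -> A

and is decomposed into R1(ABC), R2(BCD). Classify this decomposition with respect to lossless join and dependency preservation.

lossless and dependency-preserving

Lossless test: (BC)⁺ = {ABCD}, which contains all of one fragment — lossless.
Dependency preservation: AC → D is not contained in any single fragment, but the restricted closure of its left-hand side across the fragments still reaches the right-hand side; the remaining FDs each lie inside some fragment. All dependencies are preserved.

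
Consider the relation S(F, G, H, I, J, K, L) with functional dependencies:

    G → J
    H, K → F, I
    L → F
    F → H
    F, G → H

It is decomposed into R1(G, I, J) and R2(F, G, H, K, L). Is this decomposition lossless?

No

Common attributes: R1 ∩ R2 = {G}.
Closure of {G}: G → J applies, adding J. So (G)⁺ = {G, J}.
The closure contains neither all of R1 = {G, I, J} nor all of R2 = {F, G, H, K, L}, so the common attributes are not a superkey of either fragment. The join is lossy.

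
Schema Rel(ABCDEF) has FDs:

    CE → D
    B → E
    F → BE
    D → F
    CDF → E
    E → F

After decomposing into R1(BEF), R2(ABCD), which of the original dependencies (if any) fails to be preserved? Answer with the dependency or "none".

none

CE → D: restricted closure across fragments reaches D.
B → E lies within R1.
F → BE lies within R1.
D → F: restricted closure across fragments reaches F.
CDF → E: restricted closure across fragments reaches E.
E → F lies within R1.
Every dependency is enforceable on the fragments, so the decomposition is dependency-preserving.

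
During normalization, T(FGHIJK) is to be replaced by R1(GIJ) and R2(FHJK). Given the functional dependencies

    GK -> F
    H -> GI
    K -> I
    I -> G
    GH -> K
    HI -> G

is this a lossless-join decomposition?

Common attributes: R1 ∩ R2 = {J}.
No dependency enlarges {J}, so (J)⁺ = {J}.
The closure contains neither all of R1 = {GIJ} nor all of R2 = {FHJK}, so the common attributes are not a superkey of either fragment. The join is lossy.

No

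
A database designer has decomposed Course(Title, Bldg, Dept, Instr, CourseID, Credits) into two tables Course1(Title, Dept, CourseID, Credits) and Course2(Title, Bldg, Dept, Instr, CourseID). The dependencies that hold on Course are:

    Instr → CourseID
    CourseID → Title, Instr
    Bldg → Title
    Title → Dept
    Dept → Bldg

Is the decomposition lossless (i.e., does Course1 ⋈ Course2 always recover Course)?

Yes

Common attributes: Course1 ∩ Course2 = {Title, Dept, CourseID}.
Closure of {Title, Dept, CourseID}: CourseID → Title, Instr applies, adding Instr; Dept → Bldg applies, adding Bldg. So (Title, Dept, CourseID)⁺ = {Title, Bldg, Dept, Instr, CourseID}.
This closure contains every attribute of Course2, so Course1 ∩ Course2 → Course2. The join is lossless.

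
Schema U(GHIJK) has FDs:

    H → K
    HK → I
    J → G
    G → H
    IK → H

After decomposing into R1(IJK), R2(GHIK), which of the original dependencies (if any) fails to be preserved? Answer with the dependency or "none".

J → G

Check J → G: no single fragment contains all of {GJ}, and the restricted closure of {J} across the fragments never reaches {G}.
H → K is preserved.
HK → I is preserved.
G → H is preserved.
IK → H is preserved.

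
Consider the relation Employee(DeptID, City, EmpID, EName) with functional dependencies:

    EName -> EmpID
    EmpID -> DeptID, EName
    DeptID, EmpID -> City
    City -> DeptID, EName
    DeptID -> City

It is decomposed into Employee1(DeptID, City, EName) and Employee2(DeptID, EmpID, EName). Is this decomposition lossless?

Common attributes: Employee1 ∩ Employee2 = {DeptID, EName}.
Closure of {DeptID, EName}: EName → EmpID applies, adding EmpID; DeptID, EmpID → City applies, adding City. So (DeptID, EName)⁺ = {DeptID, City, EmpID, EName}.
This closure contains every attribute of Employee1, so Employee1 ∩ Employee2 → Employee1. The join is lossless.

Yes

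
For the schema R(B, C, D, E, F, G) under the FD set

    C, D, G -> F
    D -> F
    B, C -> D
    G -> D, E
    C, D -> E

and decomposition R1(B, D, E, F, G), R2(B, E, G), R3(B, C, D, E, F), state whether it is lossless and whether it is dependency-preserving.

Lossless test (chase): Rows 1 and 2 agree on G; apply G→D, E and equate their D, E entries. Rows 1 and 2 agree on D; apply D→F and equate their F entries. No row becomes fully distinguished — the join is lossy.
Dependency preservation: C, D, G → F is not contained in any single fragment, but the restricted closure of its left-hand side across the fragments still reaches the right-hand side; the remaining FDs each lie inside some fragment. All dependencies are preserved.

lossy but dependency-preserving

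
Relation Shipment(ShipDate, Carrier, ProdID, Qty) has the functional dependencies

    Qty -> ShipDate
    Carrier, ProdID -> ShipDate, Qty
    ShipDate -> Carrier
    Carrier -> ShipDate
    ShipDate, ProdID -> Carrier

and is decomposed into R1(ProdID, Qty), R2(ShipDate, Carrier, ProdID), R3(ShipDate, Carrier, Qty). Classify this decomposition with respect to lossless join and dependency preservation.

lossless but not dependency-preserving

Lossless test (chase): Rows 1 and 3 agree on Qty; apply Qty→ShipDate and equate their ShipDate entries. Rows 1 and 2 agree on ShipDate; apply ShipDate→Carrier and equate their Carrier entries. Rows 1 and 2 agree on Carrier, ProdID; apply Carrier, ProdID→ShipDate, Qty and equate their ShipDate, Qty entries. Row 1 is now all distinguished symbols — the join is lossless.
Dependency preservation: the restricted closure of {Carrier, ProdID} across the fragments never reaches {ShipDate, Qty}, so Carrier, ProdID → ShipDate, Qty cannot be enforced without a join — not preserved.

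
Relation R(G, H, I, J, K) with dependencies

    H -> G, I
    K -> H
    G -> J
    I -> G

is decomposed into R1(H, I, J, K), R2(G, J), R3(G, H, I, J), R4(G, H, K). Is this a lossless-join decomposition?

Yes

Chase test. Columns are G, H, I, J, K; row i has aⱼ where attribute j ∈ Ri, else bᵢⱼ.
Initial tableau (one row per fragment):
  row 1: b11 a2 a3 a4 a5
  row 2: a1 b22 b23 a4 b25
  row 3: a1 a2 a3 a4 b35
  row 4: a1 a2 b43 b44 a5
Rows 1 and 3 agree on H; apply H→G, I and equate their G, I entries.
Rows 1 and 4 agree on H; apply H→G, I and equate their G, I entries.
Rows 1 and 4 agree on G; apply G→J and equate their J entries.
Row 1 is now all distinguished symbols — the join is lossless.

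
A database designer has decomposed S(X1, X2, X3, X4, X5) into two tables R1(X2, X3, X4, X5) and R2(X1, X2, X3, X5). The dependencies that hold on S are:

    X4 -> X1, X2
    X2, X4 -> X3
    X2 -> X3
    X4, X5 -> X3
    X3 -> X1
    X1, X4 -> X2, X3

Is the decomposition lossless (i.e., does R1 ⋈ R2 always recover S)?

Yes

Common attributes: R1 ∩ R2 = {X2, X3, X5}.
Closure of {X2, X3, X5}: X3 → X1 applies, adding X1. So (X2, X3, X5)⁺ = {X1, X2, X3, X5}.
This closure contains every attribute of R2, so R1 ∩ R2 → R2. The join is lossless.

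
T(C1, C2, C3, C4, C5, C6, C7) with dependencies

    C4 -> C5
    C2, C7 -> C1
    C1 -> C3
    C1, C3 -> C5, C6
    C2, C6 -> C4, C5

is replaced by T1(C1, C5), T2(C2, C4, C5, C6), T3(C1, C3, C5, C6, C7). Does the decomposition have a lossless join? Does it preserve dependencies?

Lossless test (chase): Rows 1 and 3 agree on C1; apply C1→C3 and equate their C3 entries. Rows 1 and 3 agree on C1, C3; apply C1, C3→C5, C6 and equate their C5, C6 entries. No row becomes fully distinguished — the join is lossy.
Dependency preservation: the restricted closure of {C2, C7} across the fragments never reaches {C1}, so C2, C7 → C1 cannot be enforced without a join — not preserved.

lossy and not dependency-preserving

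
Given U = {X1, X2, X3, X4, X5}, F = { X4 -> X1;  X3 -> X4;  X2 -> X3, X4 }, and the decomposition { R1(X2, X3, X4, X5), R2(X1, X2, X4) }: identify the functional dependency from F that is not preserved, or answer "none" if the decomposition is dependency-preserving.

none

X4 → X1 lies within R2.
X3 → X4 lies within R1.
X2 → X3, X4 lies within R1.
Every dependency is enforceable on the fragments, so the decomposition is dependency-preserving.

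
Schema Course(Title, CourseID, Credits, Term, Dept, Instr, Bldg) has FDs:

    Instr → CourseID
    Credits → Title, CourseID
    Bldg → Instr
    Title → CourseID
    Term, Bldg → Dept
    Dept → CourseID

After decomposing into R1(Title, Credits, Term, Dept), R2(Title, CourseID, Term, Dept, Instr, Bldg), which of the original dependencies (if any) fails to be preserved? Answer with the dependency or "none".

none

Instr → CourseID lies within R2.
Credits → Title, CourseID: restricted closure across fragments reaches Title, CourseID.
Bldg → Instr lies within R2.
Title → CourseID lies within R2.
Term, Bldg → Dept lies within R2.
Dept → CourseID lies within R2.
Every dependency is enforceable on the fragments, so the decomposition is dependency-preserving.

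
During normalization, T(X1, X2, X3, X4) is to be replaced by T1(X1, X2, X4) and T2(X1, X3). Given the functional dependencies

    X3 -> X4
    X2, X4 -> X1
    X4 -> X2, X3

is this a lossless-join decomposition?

No

Common attributes: T1 ∩ T2 = {X1}.
No dependency enlarges {X1}, so (X1)⁺ = {X1}.
The closure contains neither all of T1 = {X1, X2, X4} nor all of T2 = {X1, X3}, so the common attributes are not a superkey of either fragment. The join is lossy.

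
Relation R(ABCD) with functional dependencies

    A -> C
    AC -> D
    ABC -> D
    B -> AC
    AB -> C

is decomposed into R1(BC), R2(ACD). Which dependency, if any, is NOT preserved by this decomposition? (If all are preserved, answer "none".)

B -> AC

Check B → AC: no single fragment contains all of {ABC}, and the restricted closure of {B} across the fragments never reaches {AC}.
A → C is preserved.
AC → D is preserved.
ABC → D is preserved.
AB → C is preserved.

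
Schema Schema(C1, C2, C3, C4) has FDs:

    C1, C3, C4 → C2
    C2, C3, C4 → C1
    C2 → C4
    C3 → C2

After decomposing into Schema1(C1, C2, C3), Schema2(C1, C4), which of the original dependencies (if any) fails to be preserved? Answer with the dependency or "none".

C2 → C4

Check C2 → C4: no single fragment contains all of {C2, C4}, and the restricted closure of {C2} across the fragments never reaches {C4}.
C1, C3, C4 → C2 is preserved.
C2, C3, C4 → C1 is preserved.
C3 → C2 is preserved.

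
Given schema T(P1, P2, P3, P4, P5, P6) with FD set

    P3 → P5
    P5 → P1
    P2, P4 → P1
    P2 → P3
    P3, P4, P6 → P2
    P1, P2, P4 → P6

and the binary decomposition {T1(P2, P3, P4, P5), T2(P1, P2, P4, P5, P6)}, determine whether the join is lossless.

Yes

Common attributes: T1 ∩ T2 = {P2, P4, P5}.
Closure of {P2, P4, P5}: P5 → P1 applies, adding P1; P2 → P3 applies, adding P3; P1, P2, P4 → P6 applies, adding P6. So (P2, P4, P5)⁺ = {P1, P2, P3, P4, P5, P6}.
This closure contains every attribute of T1, so T1 ∩ T2 → T1. The join is lossless.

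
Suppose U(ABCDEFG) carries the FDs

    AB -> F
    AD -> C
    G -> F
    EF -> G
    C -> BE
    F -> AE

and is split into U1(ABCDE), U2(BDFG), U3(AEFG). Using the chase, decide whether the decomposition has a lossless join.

Yes

Chase test. Columns are ABCDEFG; row i has aⱼ where attribute j ∈ Ui, else bᵢⱼ.
Initial tableau (one row per fragment):
  row 1: a1 a2 a3 a4 a5 b16 b17
  row 2: b21 a2 b23 a4 b25 a6 a7
  row 3: a1 b32 b33 b34 a5 a6 a7
Rows 2 and 3 agree on F; apply F→AE and equate their AE entries.
Rows 1 and 2 agree on AB; apply AB→F and equate their F entries.
Rows 1 and 2 agree on AD; apply AD→C and equate their C entries.
Rows 1 and 2 agree on EF; apply EF→G and equate their G entries.
Row 1 is now all distinguished symbols — the join is lossless.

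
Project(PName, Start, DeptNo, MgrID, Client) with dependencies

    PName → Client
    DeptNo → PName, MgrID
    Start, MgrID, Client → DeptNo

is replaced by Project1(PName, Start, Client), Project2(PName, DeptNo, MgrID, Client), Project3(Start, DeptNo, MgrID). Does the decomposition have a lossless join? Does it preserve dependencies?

lossless but not dependency-preserving

Lossless test (chase): Rows 2 and 3 agree on DeptNo; apply DeptNo→PName, MgrID and equate their PName, MgrID entries. Rows 1 and 3 agree on PName; apply PName→Client and equate their Client entries. Row 3 is now all distinguished symbols — the join is lossless.
Dependency preservation: the restricted closure of {Start, MgrID, Client} across the fragments never reaches {DeptNo}, so Start, MgrID, Client → DeptNo cannot be enforced without a join — not preserved.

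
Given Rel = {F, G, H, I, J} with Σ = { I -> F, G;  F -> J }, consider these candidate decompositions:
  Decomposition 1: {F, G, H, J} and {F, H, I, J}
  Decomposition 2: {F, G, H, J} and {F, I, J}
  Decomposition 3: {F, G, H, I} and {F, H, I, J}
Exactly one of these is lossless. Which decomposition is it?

Decomposition 3

Decomposition 1: common = {F, H, J}, closure = {F, H, J} → lossy.
Decomposition 2: common = {F, J}, closure = {F, J} → lossy.
Decomposition 3: common = {F, H, I}, closure = {F, G, H, I, J} → lossless.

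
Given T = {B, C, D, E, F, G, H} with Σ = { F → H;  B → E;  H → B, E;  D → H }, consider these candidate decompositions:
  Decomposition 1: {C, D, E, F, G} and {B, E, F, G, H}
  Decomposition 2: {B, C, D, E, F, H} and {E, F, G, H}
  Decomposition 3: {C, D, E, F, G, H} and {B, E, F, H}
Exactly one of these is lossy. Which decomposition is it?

Decomposition 1: common = {E, F, G}, closure = {B, E, F, G, H} → lossless.
Decomposition 2: common = {E, F, H}, closure = {B, E, F, H} → lossy.
Decomposition 3: common = {E, F, H}, closure = {B, E, F, H} → lossless.

Decomposition 2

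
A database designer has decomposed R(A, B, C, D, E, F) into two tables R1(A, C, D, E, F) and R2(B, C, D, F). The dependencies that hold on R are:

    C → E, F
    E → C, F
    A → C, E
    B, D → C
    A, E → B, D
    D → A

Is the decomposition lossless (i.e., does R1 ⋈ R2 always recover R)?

Common attributes: R1 ∩ R2 = {C, D, F}.
Closure of {C, D, F}: C → E, F applies, adding E; D → A applies, adding A; A, E → B, D applies, adding B. So (C, D, F)⁺ = {A, B, C, D, E, F}.
This closure contains every attribute of R1, so R1 ∩ R2 → R1. The join is lossless.

Yes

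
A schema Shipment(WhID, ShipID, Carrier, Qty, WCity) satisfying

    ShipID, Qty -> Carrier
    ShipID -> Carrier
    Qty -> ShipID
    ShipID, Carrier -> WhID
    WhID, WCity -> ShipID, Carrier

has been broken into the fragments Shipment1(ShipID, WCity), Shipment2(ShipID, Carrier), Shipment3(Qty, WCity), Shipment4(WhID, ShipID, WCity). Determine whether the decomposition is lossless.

No

Chase test. Columns are WhID, ShipID, Carrier, Qty, WCity; row i has aⱼ where attribute j ∈ Shipmenti, else bᵢⱼ.
Initial tableau (one row per fragment):
  row 1: b11 a2 b13 b14 a5
  row 2: b21 a2 a3 b24 b25
  row 3: b31 b32 b33 a4 a5
  row 4: a1 a2 b43 b44 a5
Rows 1 and 2 agree on ShipID; apply ShipID→Carrier and equate their Carrier entries.
Rows 1 and 4 agree on ShipID; apply ShipID→Carrier and equate their Carrier entries.
Rows 1 and 2 agree on ShipID, Carrier; apply ShipID, Carrier→WhID and equate their WhID entries.
Rows 1 and 4 agree on ShipID, Carrier; apply ShipID, Carrier→WhID and equate their WhID entries.
No row becomes fully distinguished — the join is lossy.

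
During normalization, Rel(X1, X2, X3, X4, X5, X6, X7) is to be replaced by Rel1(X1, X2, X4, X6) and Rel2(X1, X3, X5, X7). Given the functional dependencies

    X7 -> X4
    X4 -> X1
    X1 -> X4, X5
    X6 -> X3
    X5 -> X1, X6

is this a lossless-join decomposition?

No

Common attributes: Rel1 ∩ Rel2 = {X1}.
Closure of {X1}: X1 → X4, X5 applies, adding X4, X5; X5 → X1, X6 applies, adding X6; X6 → X3 applies, adding X3. So (X1)⁺ = {X1, X3, X4, X5, X6}.
The closure contains neither all of Rel1 = {X1, X2, X4, X6} nor all of Rel2 = {X1, X3, X5, X7}, so the common attributes are not a superkey of either fragment. The join is lossy.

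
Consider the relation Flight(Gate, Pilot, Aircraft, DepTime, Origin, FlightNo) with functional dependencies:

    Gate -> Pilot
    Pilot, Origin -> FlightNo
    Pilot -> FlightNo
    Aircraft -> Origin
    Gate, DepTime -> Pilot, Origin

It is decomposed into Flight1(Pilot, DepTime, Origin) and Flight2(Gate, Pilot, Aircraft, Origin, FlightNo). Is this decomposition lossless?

No

Common attributes: Flight1 ∩ Flight2 = {Pilot, Origin}.
Closure of {Pilot, Origin}: Pilot, Origin → FlightNo applies, adding FlightNo. So (Pilot, Origin)⁺ = {Pilot, Origin, FlightNo}.
The closure contains neither all of Flight1 = {Pilot, DepTime, Origin} nor all of Flight2 = {Gate, Pilot, Aircraft, Origin, FlightNo}, so the common attributes are not a superkey of either fragment. The join is lossy.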